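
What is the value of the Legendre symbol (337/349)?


p = 349 is prime, so compute (337/349) with the reciprocity algorithm (Jacobi-symbol steps: pull out 2s via (2/n), flip via reciprocity, reduce):
  reciprocity: (337/349) -> +(349/337)
  reduce: (12/337)
  pull out 2: (2/337) = +1  (since 337 mod 8 = 1)
  pull out 2: (2/337) = +1  (since 337 mod 8 = 1)
  reciprocity: (3/337) -> +(337/3)
  reduce: (1/3)
  (1/3) = 1
Product of signs = 1
(337/349) = 1

1


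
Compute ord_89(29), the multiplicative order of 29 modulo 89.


We want ord_89(29), the smallest k >= 1 with 29^k = 1 mod 89.
n = 89 = 89, phi(89) = 88; the order divides phi(n).
Divisors of 88: 1, 2, 4, 8, 11, 22, 44, 88
Repeated squaring mod 89: 29^1 = 29, 29^2 = 40, 29^4 = 87, 29^8 = 4, 29^16 = 16, 29^32 = 78, 29^64 = 32
Test divisors in increasing order:
  k=1: 29^1 = 29 mod 89
  k=2: 29^2 = 40 mod 89
  k=4: 29^4 = 87 mod 89
  k=8: 29^8 = 4 mod 89
  k=11: 29^11 = 4 * 40 * 29 = 12 mod 89
  k=22: 29^22 = 16 * 87 * 40 = 55 mod 89
  k=44: 29^44 = 78 * 4 * 87 = 88 mod 89
  k=88: 29^88 = 32 * 16 * 4 = 1 mod 89  <- first divisor giving 1
Order = 88

88


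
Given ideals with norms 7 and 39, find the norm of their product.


N(IJ) = N(I) * N(J)
= 7 * 39
= 273

273


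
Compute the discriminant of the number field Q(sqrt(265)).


For K = Q(sqrt(d)) with d squarefree: disc(K) = d if d = 1 mod 4, and disc(K) = 4d if d = 2 or 3 mod 4.
Here d = 265, and d mod 4 = 1.
d = 1 mod 4 (O_K = Z[(1+sqrt(d))/2]), so disc(K) = d = 265

265


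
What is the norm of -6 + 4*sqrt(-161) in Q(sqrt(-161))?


N(a + b*sqrt(d)) = a^2 - d*b^2
= (-6)^2 - (-161)*(4)^2
= 36 + 2576
= 2612

2612


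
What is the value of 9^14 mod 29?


p = 29 is prime and the exponent is (p-1)/2 = 14, so by Euler's criterion 9^14 = (9/29) = +1 or -1 mod 29.
Compute by square-and-multiply:
  14 = 8 + 4 + 2 (binary 1110)
  Repeated squaring mod 29: 9^1 = 9, 9^2 = 23, 9^4 = 7, 9^8 = 20
  9^14 = 9^8 * 9^4 * 9^2 = 20 * 7 * 23 mod 29
    20 * 7 = 140 = 24 mod 29
    24 * 23 = 552 = 1 mod 29
  9^14 = 1 mod 29
Result 1: 9 is a quadratic residue mod 29.
9^14 mod 29 = 1

1


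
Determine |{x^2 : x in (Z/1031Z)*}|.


For prime p, the number of non-zero quadratic residues is (p-1)/2.
= (1031-1)/2
= 515

515


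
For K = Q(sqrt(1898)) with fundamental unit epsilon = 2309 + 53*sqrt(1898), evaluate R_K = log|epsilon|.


epsilon = 2309 + 53*sqrt(1898)
= 4618.0002
R = ln(4618.0002)
= 8.4377

8.4377


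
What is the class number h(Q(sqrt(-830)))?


K = Q(sqrt(-830)). d mod 4 = 2, so D = disc(K) = 4d = -3320
h(K) equals the number of primitive reduced positive-definite forms (a, b, c) = a*x^2 + b*x*y + c*y^2 with b^2 - 4ac = D,
where reduced means |b| <= a <= c, with b >= 0 whenever |b| = a or a = c, and primitive means gcd(a, b, c) = 1.
Reduced forces 3a^2 <= |D| = 3320, so 1 <= a <= 33; b must have the parity of D, and c = (b^2 - D)/(4a) must be an integer >= a.
Enumerate a = 1..33, b in [-a, a]:
  a=1: (1, 0, 830)  [1]
  a=2: (2, 0, 415)  [1]
  a=3: (3, -2, 277), (3, 2, 277)  [2]
  a=4: none
  a=5: (5, 0, 166)  [1]
  a=6: (6, -4, 139), (6, 4, 139)  [2]
  a=7..8: none
  a=9: (9, -8, 94), (9, 8, 94)  [2]
  a=10: (10, 0, 83)  [1]
  a=11..14: none
  a=15: (15, -10, 57), (15, 10, 57)  [2]
  a=16..17: none
  a=18: (18, -8, 47), (18, 8, 47)  [2]
  a=19: (19, -10, 45), (19, 10, 45)  [2]
  a=20..26: none
  a=27: (27, -26, 37), (27, 26, 37)  [2]
  a=28..29: none
  a=30: (30, -20, 31), (30, 20, 31)  [2]
  a=31..33: none
Total reduced forms: 1 + 1 + 2 + 1 + 2 + 2 + 1 + 2 + 2 + 2 + 2 + 2 = 20
h = 20

20


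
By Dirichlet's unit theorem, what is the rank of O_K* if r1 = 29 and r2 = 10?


By Dirichlet's unit theorem:
rank = r1 + r2 - 1
= 29 + 10 - 1
= 38

38


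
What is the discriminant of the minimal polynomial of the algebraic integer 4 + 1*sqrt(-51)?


The element 4 + 1*sqrt(-51) has minimal polynomial:
x^2 - 8*x + 67
Discriminant = (-8)^2 - 4*(67)
= 64 - 268
= -204

-204


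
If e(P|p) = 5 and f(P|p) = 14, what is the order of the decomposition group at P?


|D_P| = e * f
= 5 * 14
= 70

70


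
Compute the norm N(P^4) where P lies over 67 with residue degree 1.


N(P^a) = p^(a*f)
= 67^(4*1)
= 67^4
= 20151121

20151121


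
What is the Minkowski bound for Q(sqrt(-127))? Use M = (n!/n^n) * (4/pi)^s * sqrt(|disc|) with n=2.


d = -127, d mod 4 = 1, so disc(K) = d = -127; |disc(K)| = 127
Imaginary quadratic field, so n = 2, s = r2 = 1, r1 = 0
M = (n!/n^n) * (4/pi)^s * sqrt(|disc(K)|) = (2!/2^2) * (4/pi)^1 * sqrt(127)
= 0.5 * 1.273240 * 11.269428
= 7.1743

7.1743


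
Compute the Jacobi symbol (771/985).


Compute (771/985) via quadratic reciprocity:
  reciprocity: (771/985) -> +(985/771)
  reduce: (214/771)
  pull out 2: (2/771) = -1  (since 771 mod 8 = 3)
  reciprocity: (107/771) -> -(771/107)
  reduce: (22/107)
  pull out 2: (2/107) = -1  (since 107 mod 8 = 3)
  reciprocity: (11/107) -> -(107/11)
  reduce: (8/11)
  pull out 2: (2/11) = -1  (since 11 mod 8 = 3)
  pull out 2: (2/11) = -1  (since 11 mod 8 = 3)
  pull out 2: (2/11) = -1  (since 11 mod 8 = 3)
  (1/11) = 1
Product of signs = -1

-1


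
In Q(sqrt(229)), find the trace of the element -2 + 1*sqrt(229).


Tr(a + b*sqrt(d)) = (a + b*sqrt(d)) + (a - b*sqrt(d)) = 2a
= 2 * (-2)
= -4

-4


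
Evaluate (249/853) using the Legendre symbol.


p = 853 is prime, so compute (249/853) with the reciprocity algorithm (Jacobi-symbol steps: pull out 2s via (2/n), flip via reciprocity, reduce):
  reciprocity: (249/853) -> +(853/249)
  reduce: (106/249)
  pull out 2: (2/249) = +1  (since 249 mod 8 = 1)
  reciprocity: (53/249) -> +(249/53)
  reduce: (37/53)
  reciprocity: (37/53) -> +(53/37)
  reduce: (16/37)
  pull out 2: (2/37) = -1  (since 37 mod 8 = 5)
  pull out 2: (2/37) = -1  (since 37 mod 8 = 5)
  pull out 2: (2/37) = -1  (since 37 mod 8 = 5)
  pull out 2: (2/37) = -1  (since 37 mod 8 = 5)
  (1/37) = 1
Product of signs = 1
(249/853) = 1

1


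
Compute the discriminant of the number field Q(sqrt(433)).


For K = Q(sqrt(d)) with d squarefree: disc(K) = d if d = 1 mod 4, and disc(K) = 4d if d = 2 or 3 mod 4.
Here d = 433, and d mod 4 = 1.
d = 1 mod 4 (O_K = Z[(1+sqrt(d))/2]), so disc(K) = d = 433

433


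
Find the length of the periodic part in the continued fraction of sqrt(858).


Run the CF algorithm for sqrt(858).
a_0 = floor(sqrt(858)) = 29; set m_0=0, q_0=1.
Recurrence: m' = q*a - m,  q' = (d - m'^2)/q,  a' = floor((a_0 + m')/q').
  step 1: m=29, q=17, a=3
  step 2: m=22, q=22, a=2
  step 3: m=22, q=17, a=3
  step 4: m=29, q=1, a=58
a_4 = 2*a_0 = 58, so the period closes here.
sqrt(858) = [29; 3, 2, 3, 58]
Period length = 4

4


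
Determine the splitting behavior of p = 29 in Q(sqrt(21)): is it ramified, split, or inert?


K = Q(sqrt(21)). Since d mod 4 = 1, disc(K) = 21.
Check p | disc: 21 mod 29 = 21.
p does not divide disc. Compute Legendre symbol (d/p):
21^((29-1)/2) mod 29 = -1
(d/p) = -1, so p is inert: (p) stays prime with e=1, f=2, g=1.
Therefore p is inert.

inert


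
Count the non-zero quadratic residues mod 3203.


For prime p, the number of non-zero quadratic residues is (p-1)/2.
= (3203-1)/2
= 1601

1601


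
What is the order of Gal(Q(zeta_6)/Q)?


|Gal(Q(zeta_6)/Q)| = phi(6)
= 2

2


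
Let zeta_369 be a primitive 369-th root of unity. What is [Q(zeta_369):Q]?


The degree equals Euler's totient phi(369).
369 = 3^2 * 41
phi(369) = 240

240


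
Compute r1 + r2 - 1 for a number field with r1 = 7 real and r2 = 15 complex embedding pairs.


By Dirichlet's unit theorem:
rank = r1 + r2 - 1
= 7 + 15 - 1
= 21

21


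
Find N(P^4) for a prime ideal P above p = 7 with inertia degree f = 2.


N(P^a) = p^(a*f)
= 7^(4*2)
= 7^8
= 5764801

5764801


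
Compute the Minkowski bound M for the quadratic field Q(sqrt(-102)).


d = -102, d mod 4 = 2, so disc(K) = 4d = -408; |disc(K)| = 408
Imaginary quadratic field, so n = 2, s = r2 = 1, r1 = 0
M = (n!/n^n) * (4/pi)^s * sqrt(|disc(K)|) = (2!/2^2) * (4/pi)^1 * sqrt(408)
= 0.5 * 1.273240 * 20.199010
= 12.8591

12.8591


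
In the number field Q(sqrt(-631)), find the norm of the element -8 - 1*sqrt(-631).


N(a + b*sqrt(d)) = a^2 - d*b^2
= (-8)^2 - (-631)*(-1)^2
= 64 + 631
= 695

695


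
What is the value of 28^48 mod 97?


p = 97 is prime and the exponent is (p-1)/2 = 48, so by Euler's criterion 28^48 = (28/97) = +1 or -1 mod 97.
Compute by square-and-multiply:
  48 = 32 + 16 (binary 110000)
  Repeated squaring mod 97: 28^1 = 28, 28^2 = 8, 28^4 = 64, 28^8 = 22, 28^16 = 96, 28^32 = 1
  28^48 = 28^32 * 28^16 = 1 * 96 mod 97
    1 * 96 = 96 = 96 mod 97
  28^48 = 96 mod 97
Result 96 = p - 1 = -1 mod 97: 28 is a quadratic non-residue mod 97. As a residue in [0, p-1] the value is 96.
28^48 mod 97 = 96

96


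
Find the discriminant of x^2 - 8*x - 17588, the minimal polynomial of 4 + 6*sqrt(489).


The element 4 + 6*sqrt(489) has minimal polynomial:
x^2 - 8*x - 17588
Discriminant = (-8)^2 - 4*(-17588)
= 64 + 70352
= 70416

70416


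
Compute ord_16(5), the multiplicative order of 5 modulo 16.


We want ord_16(5), the smallest k >= 1 with 5^k = 1 mod 16.
n = 16 = 2^4, phi(16) = 8; the order divides phi(n).
Divisors of 8: 1, 2, 4, 8
Repeated squaring mod 16: 5^1 = 5, 5^2 = 9, 5^4 = 1, 5^8 = 1
Test divisors in increasing order:
  k=1: 5^1 = 5 mod 16
  k=2: 5^2 = 9 mod 16
  k=4: 5^4 = 1 mod 16  <- first divisor giving 1
Order = 4

4


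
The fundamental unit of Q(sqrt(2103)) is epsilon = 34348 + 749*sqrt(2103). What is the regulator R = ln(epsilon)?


epsilon = 34348 + 749*sqrt(2103)
= 68696.0000
R = ln(68696.0000)
= 11.1374

11.1374


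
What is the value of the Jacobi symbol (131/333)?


Compute (131/333) via quadratic reciprocity:
  reciprocity: (131/333) -> +(333/131)
  reduce: (71/131)
  reciprocity: (71/131) -> -(131/71)
  reduce: (60/71)
  pull out 2: (2/71) = +1  (since 71 mod 8 = 7)
  pull out 2: (2/71) = +1  (since 71 mod 8 = 7)
  reciprocity: (15/71) -> -(71/15)
  reduce: (11/15)
  reciprocity: (11/15) -> -(15/11)
  reduce: (4/11)
  pull out 2: (2/11) = -1  (since 11 mod 8 = 3)
  pull out 2: (2/11) = -1  (since 11 mod 8 = 3)
  (1/11) = 1
Product of signs = -1

-1


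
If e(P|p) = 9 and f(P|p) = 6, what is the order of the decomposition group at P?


|D_P| = e * f
= 9 * 6
= 54

54


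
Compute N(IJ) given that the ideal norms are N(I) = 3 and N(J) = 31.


N(IJ) = N(I) * N(J)
= 3 * 31
= 93

93


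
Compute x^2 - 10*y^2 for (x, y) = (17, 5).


x^2 - d*y^2
= 17^2 - 10*5^2
= 289 - 250
= 39

39


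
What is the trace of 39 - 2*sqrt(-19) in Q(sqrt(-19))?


Tr(a + b*sqrt(d)) = (a + b*sqrt(d)) + (a - b*sqrt(d)) = 2a
= 2 * (39)
= 78

78


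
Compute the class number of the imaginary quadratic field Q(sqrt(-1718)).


K = Q(sqrt(-1718)). d mod 4 = 2, so D = disc(K) = 4d = -6872
h(K) equals the number of primitive reduced positive-definite forms (a, b, c) = a*x^2 + b*x*y + c*y^2 with b^2 - 4ac = D,
where reduced means |b| <= a <= c, with b >= 0 whenever |b| = a or a = c, and primitive means gcd(a, b, c) = 1.
Reduced forces 3a^2 <= |D| = 6872, so 1 <= a <= 47; b must have the parity of D, and c = (b^2 - D)/(4a) must be an integer >= a.
Enumerate a = 1..47, b in [-a, a]:
  a=1: (1, 0, 1718)  [1]
  a=2: (2, 0, 859)  [1]
  a=3: (3, -2, 573), (3, 2, 573)  [2]
  a=4..5: none
  a=6: (6, -4, 287), (6, 4, 287)  [2]
  a=7: (7, -4, 246), (7, 4, 246)  [2]
  a=8: none
  a=9: (9, -2, 191), (9, 2, 191)  [2]
  a=10: none
  a=11: (11, -6, 157), (11, 6, 157)  [2]
  a=12..13: none
  a=14: (14, -4, 123), (14, 4, 123)  [2]
  a=15..16: none
  a=17: (17, -8, 102), (17, 8, 102)  [2]
  a=18: (18, -16, 99), (18, 16, 99)  [2]
  a=19: (19, -14, 93), (19, 14, 93)  [2]
  a=20: none
  a=21: (21, -10, 83), (21, -4, 82), (21, 4, 82), (21, 10, 83)  [4]
  a=22: (22, -16, 81), (22, 16, 81)  [2]
  a=23..26: none
  a=27: (27, -16, 66), (27, 16, 66)  [2]
  a=28: none
  a=29: (29, -28, 66), (29, 28, 66)  [2]
  a=30: none
  a=31: (31, -14, 57), (31, 14, 57)  [2]
  a=32: none
  a=33: (33, -28, 58), (33, -16, 54), (33, 16, 54), (33, 28, 58)  [4]
  a=34: (34, -8, 51), (34, 8, 51)  [2]
  a=35..36: none
  a=37: (37, -26, 51), (37, 26, 51)  [2]
  a=38: (38, -24, 49), (38, 24, 49)  [2]
  a=39..40: none
  a=41: (41, -4, 42), (41, 4, 42)  [2]
  a=42: (42, -32, 47), (42, 32, 47)  [2]
  a=43..47: none
Total reduced forms: 1 + 1 + 2 + 2 + 2 + 2 + 2 + 2 + 2 + 2 + 2 + 4 + 2 + 2 + 2 + 2 + 4 + 2 + 2 + 2 + 2 + 2 = 46
h = 46

46


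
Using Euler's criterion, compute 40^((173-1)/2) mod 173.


p = 173 is prime and the exponent is (p-1)/2 = 86, so by Euler's criterion 40^86 = (40/173) = +1 or -1 mod 173.
Compute by square-and-multiply:
  86 = 64 + 16 + 4 + 2 (binary 1010110)
  Repeated squaring mod 173: 40^1 = 40, 40^2 = 43, 40^4 = 119, 40^8 = 148, 40^16 = 106, 40^32 = 164, 40^64 = 81
  40^86 = 40^64 * 40^16 * 40^4 * 40^2 = 81 * 106 * 119 * 43 mod 173
    81 * 106 = 8586 = 109 mod 173
    109 * 119 = 12971 = 169 mod 173
    169 * 43 = 7267 = 1 mod 173
  40^86 = 1 mod 173
Result 1: 40 is a quadratic residue mod 173.
40^86 mod 173 = 1

1


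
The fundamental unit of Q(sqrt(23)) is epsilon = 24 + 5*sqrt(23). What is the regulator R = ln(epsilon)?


epsilon = 24 + 5*sqrt(23)
= 47.9792
R = ln(47.9792)
= 3.8708

3.8708


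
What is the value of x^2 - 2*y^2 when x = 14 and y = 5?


x^2 - d*y^2
= 14^2 - 2*5^2
= 196 - 50
= 146

146


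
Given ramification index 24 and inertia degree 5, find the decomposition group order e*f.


|D_P| = e * f
= 24 * 5
= 120

120


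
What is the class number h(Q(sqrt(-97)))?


K = Q(sqrt(-97)). d mod 4 = 3, so D = disc(K) = 4d = -388
h(K) equals the number of primitive reduced positive-definite forms (a, b, c) = a*x^2 + b*x*y + c*y^2 with b^2 - 4ac = D,
where reduced means |b| <= a <= c, with b >= 0 whenever |b| = a or a = c, and primitive means gcd(a, b, c) = 1.
Reduced forces 3a^2 <= |D| = 388, so 1 <= a <= 11; b must have the parity of D, and c = (b^2 - D)/(4a) must be an integer >= a.
Enumerate a = 1..11, b in [-a, a]:
  a=1: (1, 0, 97)  [1]
  a=2: (2, 2, 49)  [1]
  a=3..6: none
  a=7: (7, -2, 14), (7, 2, 14)  [2]
  a=8..11: none
Total reduced forms: 1 + 1 + 2 = 4
h = 4

4


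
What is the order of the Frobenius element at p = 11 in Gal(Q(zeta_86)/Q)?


The Frobenius at p in Gal(Q(zeta_n)/Q) = (Z/nZ)* is the class of p, so its order is ord_86(11), the smallest k >= 1 with 11^k = 1 mod 86.
n = 86 = 2 * 43, phi(86) = 42; the order divides phi(n).
Divisors of 42: 1, 2, 3, 6, 7, 14, 21, 42
Repeated squaring mod 86: 11^1 = 11, 11^2 = 35, 11^4 = 21, 11^8 = 11, 11^16 = 35, 11^32 = 21
Test divisors in increasing order:
  k=1: 11^1 = 11 mod 86
  k=2: 11^2 = 35 mod 86
  k=3: 11^3 = 35 * 11 = 41 mod 86
  k=6: 11^6 = 21 * 35 = 47 mod 86
  k=7: 11^7 = 21 * 35 * 11 = 1 mod 86  <- first divisor giving 1
Order = 7

7


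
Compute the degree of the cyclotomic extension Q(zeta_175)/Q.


The degree equals Euler's totient phi(175).
175 = 5^2 * 7
phi(175) = 120

120


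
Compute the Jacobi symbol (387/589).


Compute (387/589) via quadratic reciprocity:
  reciprocity: (387/589) -> +(589/387)
  reduce: (202/387)
  pull out 2: (2/387) = -1  (since 387 mod 8 = 3)
  reciprocity: (101/387) -> +(387/101)
  reduce: (84/101)
  pull out 2: (2/101) = -1  (since 101 mod 8 = 5)
  pull out 2: (2/101) = -1  (since 101 mod 8 = 5)
  reciprocity: (21/101) -> +(101/21)
  reduce: (17/21)
  reciprocity: (17/21) -> +(21/17)
  reduce: (4/17)
  pull out 2: (2/17) = +1  (since 17 mod 8 = 1)
  pull out 2: (2/17) = +1  (since 17 mod 8 = 1)
  (1/17) = 1
Product of signs = -1

-1


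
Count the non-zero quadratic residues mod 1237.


For prime p, the number of non-zero quadratic residues is (p-1)/2.
= (1237-1)/2
= 618

618


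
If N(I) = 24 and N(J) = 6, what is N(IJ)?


N(IJ) = N(I) * N(J)
= 24 * 6
= 144

144


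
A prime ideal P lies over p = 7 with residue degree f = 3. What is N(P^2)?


N(P^a) = p^(a*f)
= 7^(2*3)
= 7^6
= 117649

117649


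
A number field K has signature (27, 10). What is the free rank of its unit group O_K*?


By Dirichlet's unit theorem:
rank = r1 + r2 - 1
= 27 + 10 - 1
= 36

36


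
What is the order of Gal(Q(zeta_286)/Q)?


|Gal(Q(zeta_286)/Q)| = phi(286)
= 120

120


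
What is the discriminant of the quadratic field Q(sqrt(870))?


For K = Q(sqrt(d)) with d squarefree: disc(K) = d if d = 1 mod 4, and disc(K) = 4d if d = 2 or 3 mod 4.
Here d = 870, and d mod 4 = 2.
d = 2 mod 4, not 1 (O_K = Z[sqrt(d)]), so disc(K) = 4d = 4 * (870) = 3480

3480


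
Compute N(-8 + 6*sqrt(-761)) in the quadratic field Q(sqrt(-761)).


N(a + b*sqrt(d)) = a^2 - d*b^2
= (-8)^2 - (-761)*(6)^2
= 64 + 27396
= 27460

27460


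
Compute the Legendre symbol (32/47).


p = 47 is prime, so compute (32/47) with the reciprocity algorithm (Jacobi-symbol steps: pull out 2s via (2/n), flip via reciprocity, reduce):
  pull out 2: (2/47) = +1  (since 47 mod 8 = 7)
  pull out 2: (2/47) = +1  (since 47 mod 8 = 7)
  pull out 2: (2/47) = +1  (since 47 mod 8 = 7)
  pull out 2: (2/47) = +1  (since 47 mod 8 = 7)
  pull out 2: (2/47) = +1  (since 47 mod 8 = 7)
  (1/47) = 1
Product of signs = 1
(32/47) = 1

1


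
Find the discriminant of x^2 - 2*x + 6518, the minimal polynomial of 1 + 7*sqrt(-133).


The element 1 + 7*sqrt(-133) has minimal polynomial:
x^2 - 2*x + 6518
Discriminant = (-2)^2 - 4*(6518)
= 4 - 26072
= -26068

-26068


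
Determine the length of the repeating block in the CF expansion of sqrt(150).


Run the CF algorithm for sqrt(150).
a_0 = floor(sqrt(150)) = 12; set m_0=0, q_0=1.
Recurrence: m' = q*a - m,  q' = (d - m'^2)/q,  a' = floor((a_0 + m')/q').
  step 1: m=12, q=6, a=4
  step 2: m=12, q=1, a=24
a_2 = 2*a_0 = 24, so the period closes here.
sqrt(150) = [12; 4, 24]
Period length = 2

2


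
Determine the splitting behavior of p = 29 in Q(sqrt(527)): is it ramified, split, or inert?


K = Q(sqrt(527)). Since d mod 4 = 3, disc(K) = 2108.
Check p | disc: 2108 mod 29 = 20.
p does not divide disc. Compute Legendre symbol (d/p):
5^((29-1)/2) mod 29 = 1
(d/p) = 1, so p splits: (p) = P*P' with e=1, f=1, g=2.
Therefore p is split.

split


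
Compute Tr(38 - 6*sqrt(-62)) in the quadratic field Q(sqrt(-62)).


Tr(a + b*sqrt(d)) = (a + b*sqrt(d)) + (a - b*sqrt(d)) = 2a
= 2 * (38)
= 76

76


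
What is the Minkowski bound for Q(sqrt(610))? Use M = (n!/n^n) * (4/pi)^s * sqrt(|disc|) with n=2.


d = 610, d mod 4 = 2, so disc(K) = 4d = 2440; |disc(K)| = 2440
Real quadratic field, so n = 2, s = r2 = 0, r1 = 2
M = (n!/n^n) * (4/pi)^s * sqrt(|disc(K)|) = (2!/2^2) * (4/pi)^0 * sqrt(2440)
= 0.5 * 1.000000 * 49.396356
= 24.6982

24.6982


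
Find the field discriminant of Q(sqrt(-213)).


For K = Q(sqrt(d)) with d squarefree: disc(K) = d if d = 1 mod 4, and disc(K) = 4d if d = 2 or 3 mod 4.
Here d = -213, and d mod 4 = 3.
d = 3 mod 4, not 1 (O_K = Z[sqrt(d)]), so disc(K) = 4d = 4 * (-213) = -852

-852


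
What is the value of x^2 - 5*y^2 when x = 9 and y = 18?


x^2 - d*y^2
= 9^2 - 5*18^2
= 81 - 1620
= -1539

-1539


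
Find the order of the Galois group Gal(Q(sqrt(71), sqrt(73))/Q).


The 2 square roots of distinct primes are multiplicatively independent over Q,
so [K:Q] = 2^2 and Gal(K/Q) is isomorphic to (Z/2Z)^2.
|Gal| = 2^2 = 4

4


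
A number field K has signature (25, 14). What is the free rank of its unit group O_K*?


By Dirichlet's unit theorem:
rank = r1 + r2 - 1
= 25 + 14 - 1
= 38

38


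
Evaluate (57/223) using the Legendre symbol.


p = 223 is prime, so compute (57/223) with the reciprocity algorithm (Jacobi-symbol steps: pull out 2s via (2/n), flip via reciprocity, reduce):
  reciprocity: (57/223) -> +(223/57)
  reduce: (52/57)
  pull out 2: (2/57) = +1  (since 57 mod 8 = 1)
  pull out 2: (2/57) = +1  (since 57 mod 8 = 1)
  reciprocity: (13/57) -> +(57/13)
  reduce: (5/13)
  reciprocity: (5/13) -> +(13/5)
  reduce: (3/5)
  reciprocity: (3/5) -> +(5/3)
  reduce: (2/3)
  pull out 2: (2/3) = -1  (since 3 mod 8 = 3)
  (1/3) = 1
Product of signs = -1
(57/223) = -1

-1


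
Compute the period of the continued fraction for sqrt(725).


Run the CF algorithm for sqrt(725).
a_0 = floor(sqrt(725)) = 26; set m_0=0, q_0=1.
Recurrence: m' = q*a - m,  q' = (d - m'^2)/q,  a' = floor((a_0 + m')/q').
  step 1: m=26, q=49, a=1
  step 2: m=23, q=4, a=12
  step 3: m=25, q=25, a=2
  step 4: m=25, q=4, a=12
  step 5: m=23, q=49, a=1
  step 6: m=26, q=1, a=52
a_6 = 2*a_0 = 52, so the period closes here.
sqrt(725) = [26; 1, 12, 2, 12, 1, 52]
Period length = 6

6


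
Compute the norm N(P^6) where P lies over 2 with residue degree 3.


N(P^a) = p^(a*f)
= 2^(6*3)
= 2^18
= 262144

262144


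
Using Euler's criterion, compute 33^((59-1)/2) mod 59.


p = 59 is prime and the exponent is (p-1)/2 = 29, so by Euler's criterion 33^29 = (33/59) = +1 or -1 mod 59.
Compute by square-and-multiply:
  29 = 16 + 8 + 4 + 1 (binary 11101)
  Repeated squaring mod 59: 33^1 = 33, 33^2 = 27, 33^4 = 21, 33^8 = 28, 33^16 = 17
  33^29 = 33^16 * 33^8 * 33^4 * 33^1 = 17 * 28 * 21 * 33 mod 59
    17 * 28 = 476 = 4 mod 59
    4 * 21 = 84 = 25 mod 59
    25 * 33 = 825 = 58 mod 59
  33^29 = 58 mod 59
Result 58 = p - 1 = -1 mod 59: 33 is a quadratic non-residue mod 59. As a residue in [0, p-1] the value is 58.
33^29 mod 59 = 58

58


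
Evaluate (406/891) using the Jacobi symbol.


Compute (406/891) via quadratic reciprocity:
  pull out 2: (2/891) = -1  (since 891 mod 8 = 3)
  reciprocity: (203/891) -> -(891/203)
  reduce: (79/203)
  reciprocity: (79/203) -> -(203/79)
  reduce: (45/79)
  reciprocity: (45/79) -> +(79/45)
  reduce: (34/45)
  pull out 2: (2/45) = -1  (since 45 mod 8 = 5)
  reciprocity: (17/45) -> +(45/17)
  reduce: (11/17)
  reciprocity: (11/17) -> +(17/11)
  reduce: (6/11)
  pull out 2: (2/11) = -1  (since 11 mod 8 = 3)
  reciprocity: (3/11) -> -(11/3)
  reduce: (2/3)
  pull out 2: (2/3) = -1  (since 3 mod 8 = 3)
  (1/3) = 1
Product of signs = -1

-1


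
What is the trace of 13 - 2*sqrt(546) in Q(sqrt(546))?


Tr(a + b*sqrt(d)) = (a + b*sqrt(d)) + (a - b*sqrt(d)) = 2a
= 2 * (13)
= 26

26


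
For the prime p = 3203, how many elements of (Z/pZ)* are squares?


For prime p, the number of non-zero quadratic residues is (p-1)/2.
= (3203-1)/2
= 1601

1601


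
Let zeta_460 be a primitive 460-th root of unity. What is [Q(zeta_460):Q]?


The degree equals Euler's totient phi(460).
460 = 2^2 * 5 * 23
phi(460) = 176

176


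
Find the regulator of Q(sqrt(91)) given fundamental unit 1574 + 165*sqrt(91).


epsilon = 1574 + 165*sqrt(91)
= 3147.9997
R = ln(3147.9997)
= 8.0545

8.0545


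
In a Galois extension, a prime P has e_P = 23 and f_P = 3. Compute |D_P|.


|D_P| = e * f
= 23 * 3
= 69

69


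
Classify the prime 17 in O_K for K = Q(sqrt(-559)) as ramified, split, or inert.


K = Q(sqrt(-559)). Since d mod 4 = 1, disc(K) = -559.
Check p | disc: -559 mod 17 = 2.
p does not divide disc. Compute Legendre symbol (d/p):
2^((17-1)/2) mod 17 = 1
(d/p) = 1, so p splits: (p) = P*P' with e=1, f=1, g=2.
Therefore p is split.

split


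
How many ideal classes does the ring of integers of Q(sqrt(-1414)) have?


K = Q(sqrt(-1414)). d mod 4 = 2, so D = disc(K) = 4d = -5656
h(K) equals the number of primitive reduced positive-definite forms (a, b, c) = a*x^2 + b*x*y + c*y^2 with b^2 - 4ac = D,
where reduced means |b| <= a <= c, with b >= 0 whenever |b| = a or a = c, and primitive means gcd(a, b, c) = 1.
Reduced forces 3a^2 <= |D| = 5656, so 1 <= a <= 43; b must have the parity of D, and c = (b^2 - D)/(4a) must be an integer >= a.
Enumerate a = 1..43, b in [-a, a]:
  a=1: (1, 0, 1414)  [1]
  a=2: (2, 0, 707)  [1]
  a=3..4: none
  a=5: (5, -2, 283), (5, 2, 283)  [2]
  a=6: none
  a=7: (7, 0, 202)  [1]
  a=8..9: none
  a=10: (10, -8, 143), (10, 8, 143)  [2]
  a=11: (11, -8, 130), (11, 8, 130)  [2]
  a=12: none
  a=13: (13, -8, 110), (13, 8, 110)  [2]
  a=14: (14, 0, 101)  [1]
  a=15..18: none
  a=19: (19, -14, 77), (19, 14, 77)  [2]
  a=20..21: none
  a=22: (22, -8, 65), (22, 8, 65)  [2]
  a=23: (23, -18, 65), (23, 18, 65)  [2]
  a=24: none
  a=25: (25, -12, 58), (25, 12, 58)  [2]
  a=26: (26, -8, 55), (26, 8, 55)  [2]
  a=27..28: none
  a=29: (29, -12, 50), (29, 12, 50)  [2]
  a=30..34: none
  a=35: (35, -28, 46), (35, 28, 46)  [2]
  a=36..37: none
  a=38: (38, -24, 41), (38, 24, 41)  [2]
  a=39..43: none
Total reduced forms: 1 + 1 + 2 + 1 + 2 + 2 + 2 + 1 + 2 + 2 + 2 + 2 + 2 + 2 + 2 + 2 = 28
h = 28

28


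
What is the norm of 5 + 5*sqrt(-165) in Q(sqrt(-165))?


N(a + b*sqrt(d)) = a^2 - d*b^2
= (5)^2 - (-165)*(5)^2
= 25 + 4125
= 4150

4150


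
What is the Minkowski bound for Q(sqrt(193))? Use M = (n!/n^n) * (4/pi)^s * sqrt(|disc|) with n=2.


d = 193, d mod 4 = 1, so disc(K) = d = 193; |disc(K)| = 193
Real quadratic field, so n = 2, s = r2 = 0, r1 = 2
M = (n!/n^n) * (4/pi)^s * sqrt(|disc(K)|) = (2!/2^2) * (4/pi)^0 * sqrt(193)
= 0.5 * 1.000000 * 13.892444
= 6.9462

6.9462


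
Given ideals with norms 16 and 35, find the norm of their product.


N(IJ) = N(I) * N(J)
= 16 * 35
= 560

560


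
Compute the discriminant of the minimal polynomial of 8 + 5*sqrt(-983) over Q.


The element 8 + 5*sqrt(-983) has minimal polynomial:
x^2 - 16*x + 24639
Discriminant = (-16)^2 - 4*(24639)
= 256 - 98556
= -98300

-98300


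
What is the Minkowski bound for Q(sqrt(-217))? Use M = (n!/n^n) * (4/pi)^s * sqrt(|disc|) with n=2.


d = -217, d mod 4 = 3, so disc(K) = 4d = -868; |disc(K)| = 868
Imaginary quadratic field, so n = 2, s = r2 = 1, r1 = 0
M = (n!/n^n) * (4/pi)^s * sqrt(|disc(K)|) = (2!/2^2) * (4/pi)^1 * sqrt(868)
= 0.5 * 1.273240 * 29.461840
= 18.7560

18.7560


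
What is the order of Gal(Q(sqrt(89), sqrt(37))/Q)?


The 2 square roots of distinct primes are multiplicatively independent over Q,
so [K:Q] = 2^2 and Gal(K/Q) is isomorphic to (Z/2Z)^2.
|Gal| = 2^2 = 4

4


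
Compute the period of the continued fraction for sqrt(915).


Run the CF algorithm for sqrt(915).
a_0 = floor(sqrt(915)) = 30; set m_0=0, q_0=1.
Recurrence: m' = q*a - m,  q' = (d - m'^2)/q,  a' = floor((a_0 + m')/q').
  step 1: m=30, q=15, a=4
  step 2: m=30, q=1, a=60
a_2 = 2*a_0 = 60, so the period closes here.
sqrt(915) = [30; 4, 60]
Period length = 2

2


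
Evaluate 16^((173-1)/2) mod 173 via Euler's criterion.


p = 173 is prime and the exponent is (p-1)/2 = 86, so by Euler's criterion 16^86 = (16/173) = +1 or -1 mod 173.
Compute by square-and-multiply:
  86 = 64 + 16 + 4 + 2 (binary 1010110)
  Repeated squaring mod 173: 16^1 = 16, 16^2 = 83, 16^4 = 142, 16^8 = 96, 16^16 = 47, 16^32 = 133, 16^64 = 43
  16^86 = 16^64 * 16^16 * 16^4 * 16^2 = 43 * 47 * 142 * 83 mod 173
    43 * 47 = 2021 = 118 mod 173
    118 * 142 = 16756 = 148 mod 173
    148 * 83 = 12284 = 1 mod 173
  16^86 = 1 mod 173
Result 1: 16 is a quadratic residue mod 173.
16^86 mod 173 = 1

1


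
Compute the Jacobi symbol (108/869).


Compute (108/869) via quadratic reciprocity:
  pull out 2: (2/869) = -1  (since 869 mod 8 = 5)
  pull out 2: (2/869) = -1  (since 869 mod 8 = 5)
  reciprocity: (27/869) -> +(869/27)
  reduce: (5/27)
  reciprocity: (5/27) -> +(27/5)
  reduce: (2/5)
  pull out 2: (2/5) = -1  (since 5 mod 8 = 5)
  (1/5) = 1
Product of signs = -1

-1


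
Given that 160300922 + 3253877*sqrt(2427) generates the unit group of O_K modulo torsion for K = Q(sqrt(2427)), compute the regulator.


epsilon = 160300922 + 3253877*sqrt(2427)
= 3.2060e+08
R = ln(3.2060e+08)
= 19.5857

19.5857


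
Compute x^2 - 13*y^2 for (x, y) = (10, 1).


x^2 - d*y^2
= 10^2 - 13*1^2
= 100 - 13
= 87

87


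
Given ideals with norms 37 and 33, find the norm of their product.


N(IJ) = N(I) * N(J)
= 37 * 33
= 1221

1221


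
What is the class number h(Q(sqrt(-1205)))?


K = Q(sqrt(-1205)). d mod 4 = 3, so D = disc(K) = 4d = -4820
h(K) equals the number of primitive reduced positive-definite forms (a, b, c) = a*x^2 + b*x*y + c*y^2 with b^2 - 4ac = D,
where reduced means |b| <= a <= c, with b >= 0 whenever |b| = a or a = c, and primitive means gcd(a, b, c) = 1.
Reduced forces 3a^2 <= |D| = 4820, so 1 <= a <= 40; b must have the parity of D, and c = (b^2 - D)/(4a) must be an integer >= a.
Enumerate a = 1..40, b in [-a, a]:
  a=1: (1, 0, 1205)  [1]
  a=2: (2, 2, 603)  [1]
  a=3: (3, -2, 402), (3, 2, 402)  [2]
  a=4: none
  a=5: (5, 0, 241)  [1]
  a=6: (6, -2, 201), (6, 2, 201)  [2]
  a=7..8: none
  a=9: (9, -2, 134), (9, 2, 134)  [2]
  a=10: (10, 10, 123)  [1]
  a=11: (11, -8, 111), (11, 8, 111)  [2]
  a=12: none
  a=13: (13, -4, 93), (13, 4, 93)  [2]
  a=14: none
  a=15: (15, -10, 82), (15, 10, 82)  [2]
  a=16: none
  a=17: (17, -12, 73), (17, 12, 73)  [2]
  a=18: (18, -2, 67), (18, 2, 67)  [2]
  a=19: (19, -14, 66), (19, 14, 66)  [2]
  a=20..21: none
  a=22: (22, -14, 57), (22, 14, 57)  [2]
  a=23..25: none
  a=26: (26, -22, 51), (26, 22, 51)  [2]
  a=27: (27, -16, 47), (27, 16, 47)  [2]
  a=28: none
  a=29: (29, -20, 45), (29, 20, 45)  [2]
  a=30: (30, -10, 41), (30, 10, 41)  [2]
  a=31: (31, -4, 39), (31, 4, 39)  [2]
  a=32: none
  a=33: (33, -14, 38), (33, -8, 37), (33, 8, 37), (33, 14, 38)  [4]
  a=34: (34, -22, 39), (34, 22, 39)  [2]
  a=35..40: none
Total reduced forms: 1 + 1 + 2 + 1 + 2 + 2 + 1 + 2 + 2 + 2 + 2 + 2 + 2 + 2 + 2 + 2 + 2 + 2 + 2 + 4 + 2 = 40
h = 40

40


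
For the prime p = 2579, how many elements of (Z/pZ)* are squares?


For prime p, the number of non-zero quadratic residues is (p-1)/2.
= (2579-1)/2
= 1289

1289


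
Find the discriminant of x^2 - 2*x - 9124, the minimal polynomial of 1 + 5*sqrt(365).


The element 1 + 5*sqrt(365) has minimal polynomial:
x^2 - 2*x - 9124
Discriminant = (-2)^2 - 4*(-9124)
= 4 + 36496
= 36500

36500


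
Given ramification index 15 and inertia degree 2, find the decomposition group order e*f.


|D_P| = e * f
= 15 * 2
= 30

30


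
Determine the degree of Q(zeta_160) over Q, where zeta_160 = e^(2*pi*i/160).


The degree equals Euler's totient phi(160).
160 = 2^5 * 5
phi(160) = 64

64


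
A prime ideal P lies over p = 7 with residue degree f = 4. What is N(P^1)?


N(P^a) = p^(a*f)
= 7^(1*4)
= 7^4
= 2401

2401


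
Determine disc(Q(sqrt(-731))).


For K = Q(sqrt(d)) with d squarefree: disc(K) = d if d = 1 mod 4, and disc(K) = 4d if d = 2 or 3 mod 4.
Here d = -731, and d mod 4 = 1.
d = 1 mod 4 (O_K = Z[(1+sqrt(d))/2]), so disc(K) = d = -731

-731


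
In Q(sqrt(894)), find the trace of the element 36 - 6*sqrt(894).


Tr(a + b*sqrt(d)) = (a + b*sqrt(d)) + (a - b*sqrt(d)) = 2a
= 2 * (36)
= 72

72


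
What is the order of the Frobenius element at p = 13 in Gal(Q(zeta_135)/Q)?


The Frobenius at p in Gal(Q(zeta_n)/Q) = (Z/nZ)* is the class of p, so its order is ord_135(13), the smallest k >= 1 with 13^k = 1 mod 135.
n = 135 = 3^3 * 5, phi(135) = 72; the order divides phi(n).
Divisors of 72: 1, 2, 3, 4, 6, 8, 9, 12, 18, 24, 36, 72
Repeated squaring mod 135: 13^1 = 13, 13^2 = 34, 13^4 = 76, 13^8 = 106, 13^16 = 31, 13^32 = 16, 13^64 = 121
Test divisors in increasing order:
  k=1: 13^1 = 13 mod 135
  k=2: 13^2 = 34 mod 135
  k=3: 13^3 = 34 * 13 = 37 mod 135
  k=4: 13^4 = 76 mod 135
  k=6: 13^6 = 76 * 34 = 19 mod 135
  k=8: 13^8 = 106 mod 135
  k=9: 13^9 = 106 * 13 = 28 mod 135
  k=12: 13^12 = 106 * 76 = 91 mod 135
  k=18: 13^18 = 31 * 34 = 109 mod 135
  k=24: 13^24 = 31 * 106 = 46 mod 135
  k=36: 13^36 = 16 * 76 = 1 mod 135  <- first divisor giving 1
Order = 36

36


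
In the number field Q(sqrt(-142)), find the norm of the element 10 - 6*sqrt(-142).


N(a + b*sqrt(d)) = a^2 - d*b^2
= (10)^2 - (-142)*(-6)^2
= 100 + 5112
= 5212

5212


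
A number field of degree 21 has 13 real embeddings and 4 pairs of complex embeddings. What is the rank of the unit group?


By Dirichlet's unit theorem:
rank = r1 + r2 - 1
= 13 + 4 - 1
= 16

16


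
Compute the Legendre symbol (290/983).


p = 983 is prime, so compute (290/983) with the reciprocity algorithm (Jacobi-symbol steps: pull out 2s via (2/n), flip via reciprocity, reduce):
  pull out 2: (2/983) = +1  (since 983 mod 8 = 7)
  reciprocity: (145/983) -> +(983/145)
  reduce: (113/145)
  reciprocity: (113/145) -> +(145/113)
  reduce: (32/113)
  pull out 2: (2/113) = +1  (since 113 mod 8 = 1)
  pull out 2: (2/113) = +1  (since 113 mod 8 = 1)
  pull out 2: (2/113) = +1  (since 113 mod 8 = 1)
  pull out 2: (2/113) = +1  (since 113 mod 8 = 1)
  pull out 2: (2/113) = +1  (since 113 mod 8 = 1)
  (1/113) = 1
Product of signs = 1
(290/983) = 1

1


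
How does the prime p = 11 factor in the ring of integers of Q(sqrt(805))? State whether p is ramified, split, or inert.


K = Q(sqrt(805)). Since d mod 4 = 1, disc(K) = 805.
Check p | disc: 805 mod 11 = 2.
p does not divide disc. Compute Legendre symbol (d/p):
2^((11-1)/2) mod 11 = -1
(d/p) = -1, so p is inert: (p) stays prime with e=1, f=2, g=1.
Therefore p is inert.

inert


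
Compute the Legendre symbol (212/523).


p = 523 is prime, so compute (212/523) with the reciprocity algorithm (Jacobi-symbol steps: pull out 2s via (2/n), flip via reciprocity, reduce):
  pull out 2: (2/523) = -1  (since 523 mod 8 = 3)
  pull out 2: (2/523) = -1  (since 523 mod 8 = 3)
  reciprocity: (53/523) -> +(523/53)
  reduce: (46/53)
  pull out 2: (2/53) = -1  (since 53 mod 8 = 5)
  reciprocity: (23/53) -> +(53/23)
  reduce: (7/23)
  reciprocity: (7/23) -> -(23/7)
  reduce: (2/7)
  pull out 2: (2/7) = +1  (since 7 mod 8 = 7)
  (1/7) = 1
Product of signs = 1
(212/523) = 1

1


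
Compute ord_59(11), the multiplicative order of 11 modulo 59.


We want ord_59(11), the smallest k >= 1 with 11^k = 1 mod 59.
n = 59 = 59, phi(59) = 58; the order divides phi(n).
Divisors of 58: 1, 2, 29, 58
Repeated squaring mod 59: 11^1 = 11, 11^2 = 3, 11^4 = 9, 11^8 = 22, 11^16 = 12, 11^32 = 26
Test divisors in increasing order:
  k=1: 11^1 = 11 mod 59
  k=2: 11^2 = 3 mod 59
  k=29: 11^29 = 12 * 22 * 9 * 11 = 58 mod 59
  k=58: 11^58 = 26 * 12 * 22 * 3 = 1 mod 59  <- first divisor giving 1
Order = 58

58


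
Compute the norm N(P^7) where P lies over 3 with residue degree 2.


N(P^a) = p^(a*f)
= 3^(7*2)
= 3^14
= 4782969

4782969


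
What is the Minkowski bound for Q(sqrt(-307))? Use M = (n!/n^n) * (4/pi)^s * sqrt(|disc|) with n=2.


d = -307, d mod 4 = 1, so disc(K) = d = -307; |disc(K)| = 307
Imaginary quadratic field, so n = 2, s = r2 = 1, r1 = 0
M = (n!/n^n) * (4/pi)^s * sqrt(|disc(K)|) = (2!/2^2) * (4/pi)^1 * sqrt(307)
= 0.5 * 1.273240 * 17.521415
= 11.1545

11.1545


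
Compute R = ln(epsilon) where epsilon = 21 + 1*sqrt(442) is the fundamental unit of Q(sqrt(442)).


epsilon = 21 + 1*sqrt(442)
= 42.0238
R = ln(42.0238)
= 3.7382

3.7382


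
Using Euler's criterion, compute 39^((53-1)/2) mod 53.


p = 53 is prime and the exponent is (p-1)/2 = 26, so by Euler's criterion 39^26 = (39/53) = +1 or -1 mod 53.
Compute by square-and-multiply:
  26 = 16 + 8 + 2 (binary 11010)
  Repeated squaring mod 53: 39^1 = 39, 39^2 = 37, 39^4 = 44, 39^8 = 28, 39^16 = 42
  39^26 = 39^16 * 39^8 * 39^2 = 42 * 28 * 37 mod 53
    42 * 28 = 1176 = 10 mod 53
    10 * 37 = 370 = 52 mod 53
  39^26 = 52 mod 53
Result 52 = p - 1 = -1 mod 53: 39 is a quadratic non-residue mod 53. As a residue in [0, p-1] the value is 52.
39^26 mod 53 = 52

52


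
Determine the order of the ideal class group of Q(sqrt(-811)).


K = Q(sqrt(-811)). d mod 4 = 1, so D = disc(K) = d = -811
h(K) equals the number of primitive reduced positive-definite forms (a, b, c) = a*x^2 + b*x*y + c*y^2 with b^2 - 4ac = D,
where reduced means |b| <= a <= c, with b >= 0 whenever |b| = a or a = c, and primitive means gcd(a, b, c) = 1.
Reduced forces 3a^2 <= |D| = 811, so 1 <= a <= 16; b must have the parity of D, and c = (b^2 - D)/(4a) must be an integer >= a.
Enumerate a = 1..16, b in [-a, a]:
  a=1: (1, 1, 203)  [1]
  a=2..4: none
  a=5: (5, -3, 41), (5, 3, 41)  [2]
  a=6: none
  a=7: (7, -1, 29), (7, 1, 29)  [2]
  a=8..10: none
  a=11: (11, -5, 19), (11, 5, 19)  [2]
  a=12..16: none
Total reduced forms: 1 + 2 + 2 + 2 = 7
h = 7

7


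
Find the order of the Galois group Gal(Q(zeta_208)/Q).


|Gal(Q(zeta_208)/Q)| = phi(208)
= 96

96


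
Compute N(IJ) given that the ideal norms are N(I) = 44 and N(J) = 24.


N(IJ) = N(I) * N(J)
= 44 * 24
= 1056

1056


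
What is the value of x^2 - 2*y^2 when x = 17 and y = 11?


x^2 - d*y^2
= 17^2 - 2*11^2
= 289 - 242
= 47

47


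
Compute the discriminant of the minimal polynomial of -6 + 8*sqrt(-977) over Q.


The element -6 + 8*sqrt(-977) has minimal polynomial:
x^2 + 12*x + 62564
Discriminant = (12)^2 - 4*(62564)
= 144 - 250256
= -250112

-250112


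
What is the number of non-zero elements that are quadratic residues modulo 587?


For prime p, the number of non-zero quadratic residues is (p-1)/2.
= (587-1)/2
= 293

293


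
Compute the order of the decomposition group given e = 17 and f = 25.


|D_P| = e * f
= 17 * 25
= 425

425


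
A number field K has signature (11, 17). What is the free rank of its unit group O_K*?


By Dirichlet's unit theorem:
rank = r1 + r2 - 1
= 11 + 17 - 1
= 27

27


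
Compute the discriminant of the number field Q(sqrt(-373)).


For K = Q(sqrt(d)) with d squarefree: disc(K) = d if d = 1 mod 4, and disc(K) = 4d if d = 2 or 3 mod 4.
Here d = -373, and d mod 4 = 3.
d = 3 mod 4, not 1 (O_K = Z[sqrt(d)]), so disc(K) = 4d = 4 * (-373) = -1492

-1492


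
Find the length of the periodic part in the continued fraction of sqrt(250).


Run the CF algorithm for sqrt(250).
a_0 = floor(sqrt(250)) = 15; set m_0=0, q_0=1.
Recurrence: m' = q*a - m,  q' = (d - m'^2)/q,  a' = floor((a_0 + m')/q').
  step 1: m=15, q=25, a=1
  step 2: m=10, q=6, a=4
  step 3: m=14, q=9, a=3
  step 4: m=13, q=9, a=3
  step 5: m=14, q=6, a=4
  step 6: m=10, q=25, a=1
  step 7: m=15, q=1, a=30
a_7 = 2*a_0 = 30, so the period closes here.
sqrt(250) = [15; 1, 4, 3, 3, 4, 1, 30]
Period length = 7

7


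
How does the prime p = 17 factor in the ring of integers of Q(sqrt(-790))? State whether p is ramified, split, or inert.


K = Q(sqrt(-790)). Since d mod 4 = 2, disc(K) = -3160.
Check p | disc: -3160 mod 17 = 2.
p does not divide disc. Compute Legendre symbol (d/p):
9^((17-1)/2) mod 17 = 1
(d/p) = 1, so p splits: (p) = P*P' with e=1, f=1, g=2.
Therefore p is split.

split


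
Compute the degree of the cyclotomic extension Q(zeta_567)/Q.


The degree equals Euler's totient phi(567).
567 = 3^4 * 7
phi(567) = 324

324


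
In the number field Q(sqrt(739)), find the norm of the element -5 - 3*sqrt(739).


N(a + b*sqrt(d)) = a^2 - d*b^2
= (-5)^2 - (739)*(-3)^2
= 25 - 6651
= -6626

-6626


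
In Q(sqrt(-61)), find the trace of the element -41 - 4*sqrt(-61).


Tr(a + b*sqrt(d)) = (a + b*sqrt(d)) + (a - b*sqrt(d)) = 2a
= 2 * (-41)
= -82

-82


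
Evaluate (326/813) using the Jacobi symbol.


Compute (326/813) via quadratic reciprocity:
  pull out 2: (2/813) = -1  (since 813 mod 8 = 5)
  reciprocity: (163/813) -> +(813/163)
  reduce: (161/163)
  reciprocity: (161/163) -> +(163/161)
  reduce: (2/161)
  pull out 2: (2/161) = +1  (since 161 mod 8 = 1)
  (1/161) = 1
Product of signs = -1

-1


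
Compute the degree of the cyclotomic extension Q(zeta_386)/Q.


The degree equals Euler's totient phi(386).
386 = 2 * 193
phi(386) = 192

192


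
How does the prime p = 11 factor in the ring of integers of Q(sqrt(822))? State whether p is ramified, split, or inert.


K = Q(sqrt(822)). Since d mod 4 = 2, disc(K) = 3288.
Check p | disc: 3288 mod 11 = 10.
p does not divide disc. Compute Legendre symbol (d/p):
8^((11-1)/2) mod 11 = -1
(d/p) = -1, so p is inert: (p) stays prime with e=1, f=2, g=1.
Therefore p is inert.

inert


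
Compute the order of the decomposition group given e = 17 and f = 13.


|D_P| = e * f
= 17 * 13
= 221

221


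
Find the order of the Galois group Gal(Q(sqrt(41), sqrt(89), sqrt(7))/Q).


The 3 square roots of distinct primes are multiplicatively independent over Q,
so [K:Q] = 2^3 and Gal(K/Q) is isomorphic to (Z/2Z)^3.
|Gal| = 2^3 = 8

8
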